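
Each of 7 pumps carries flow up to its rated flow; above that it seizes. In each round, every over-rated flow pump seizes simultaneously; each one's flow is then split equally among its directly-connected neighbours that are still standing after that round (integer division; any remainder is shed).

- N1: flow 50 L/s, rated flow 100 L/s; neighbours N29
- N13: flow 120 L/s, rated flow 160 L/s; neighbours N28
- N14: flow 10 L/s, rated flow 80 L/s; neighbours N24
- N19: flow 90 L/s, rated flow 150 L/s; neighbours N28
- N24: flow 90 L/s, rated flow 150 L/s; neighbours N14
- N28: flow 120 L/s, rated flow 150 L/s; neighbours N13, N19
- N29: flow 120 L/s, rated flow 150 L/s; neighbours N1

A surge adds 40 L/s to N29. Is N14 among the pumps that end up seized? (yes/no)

Round 1 — N29 at 160 > 150. N29 seizes.
  N29 sheds 160 L/s to N1: 160 each.
    N1: 50+160 = 210 > 100
Round 2 — N1 seizes.
  N1 sheds 210 L/s: no online neighbours, lost.
No further seizures.

no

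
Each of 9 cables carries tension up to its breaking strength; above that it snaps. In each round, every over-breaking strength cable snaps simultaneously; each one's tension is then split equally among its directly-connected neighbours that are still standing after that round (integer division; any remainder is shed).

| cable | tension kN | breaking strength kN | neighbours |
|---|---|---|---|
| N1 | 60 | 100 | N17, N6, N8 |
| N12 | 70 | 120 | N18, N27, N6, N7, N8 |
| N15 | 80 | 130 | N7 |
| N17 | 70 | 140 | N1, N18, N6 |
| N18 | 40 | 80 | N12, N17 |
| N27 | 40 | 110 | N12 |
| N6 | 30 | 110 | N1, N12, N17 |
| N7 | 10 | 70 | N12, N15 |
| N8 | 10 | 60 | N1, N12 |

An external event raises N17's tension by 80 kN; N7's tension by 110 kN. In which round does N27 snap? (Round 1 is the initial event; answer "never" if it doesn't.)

Round 1 — N17 at 150 > 140; N7 at 120 > 70. N17, N7 snap.
  N17 sheds 150 kN to N1, N18, N6: 50 each.
    N1: 60+50 = 110 > 100
    N18: 40+50 = 90 > 80
    N6: 30+50 = 80 ≤ 110
  N7 sheds 120 kN to N12, N15: 60 each.
    N12: 70+60 = 130 > 120
    N15: 80+60 = 140 > 130
Round 2 — N1, N12, N15, N18 snap.
  N1 sheds 110 kN to N6, N8: 55 each.
    N6: 80+55 = 135 > 110
    N8: 10+55 = 65 > 60
  N12 sheds 130 kN to N27, N6, N8: 43 each (1 lost).
    N27: 40+43 = 83 ≤ 110
    N6: 135+43 = 178 > 110
    N8: 65+43 = 108 > 60
  N15 sheds 140 kN: no online neighbours, lost.
  N18 sheds 90 kN: no online neighbours, lost.
Round 3 — N6, N8 snap.
  N6 sheds 178 kN: no online neighbours, lost.
  N8 sheds 108 kN: no online neighbours, lost.
No further breaks.

never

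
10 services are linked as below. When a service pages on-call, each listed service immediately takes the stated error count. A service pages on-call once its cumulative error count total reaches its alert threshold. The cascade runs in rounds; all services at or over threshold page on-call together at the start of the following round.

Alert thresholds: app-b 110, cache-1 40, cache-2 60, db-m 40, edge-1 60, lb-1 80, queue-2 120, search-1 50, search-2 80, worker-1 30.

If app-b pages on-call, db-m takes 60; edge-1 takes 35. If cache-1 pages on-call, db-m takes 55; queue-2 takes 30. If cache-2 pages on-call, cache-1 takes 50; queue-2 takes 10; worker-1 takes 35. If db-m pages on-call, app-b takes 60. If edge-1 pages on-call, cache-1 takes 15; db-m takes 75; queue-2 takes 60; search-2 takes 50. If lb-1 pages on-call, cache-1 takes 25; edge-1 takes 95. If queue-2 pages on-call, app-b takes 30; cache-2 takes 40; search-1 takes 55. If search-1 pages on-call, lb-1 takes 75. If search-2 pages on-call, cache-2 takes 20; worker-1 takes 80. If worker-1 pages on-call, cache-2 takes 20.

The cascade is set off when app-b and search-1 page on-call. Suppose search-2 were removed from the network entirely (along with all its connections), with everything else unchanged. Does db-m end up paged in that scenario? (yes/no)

With search-2 removed:
Round 1 — app-b, search-1 page on-call (initial).
  db-m: +60 → 60 ≥ 40
  edge-1: +35 → 35 < 60
  lb-1: +75 → 75 < 80
Round 2 — db-m pages on-call.
No further pages.

yes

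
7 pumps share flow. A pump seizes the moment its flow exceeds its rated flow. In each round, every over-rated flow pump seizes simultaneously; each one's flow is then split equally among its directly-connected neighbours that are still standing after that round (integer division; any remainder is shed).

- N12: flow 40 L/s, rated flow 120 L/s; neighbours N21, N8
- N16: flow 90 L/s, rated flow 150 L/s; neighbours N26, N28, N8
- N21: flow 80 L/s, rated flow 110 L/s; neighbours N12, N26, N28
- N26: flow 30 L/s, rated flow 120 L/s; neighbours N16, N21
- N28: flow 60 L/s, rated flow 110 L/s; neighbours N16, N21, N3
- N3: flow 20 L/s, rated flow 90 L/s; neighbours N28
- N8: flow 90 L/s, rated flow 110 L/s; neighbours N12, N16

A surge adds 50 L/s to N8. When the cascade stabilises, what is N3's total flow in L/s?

90

Round 1 — N8 at 140 > 110. N8 seizes.
  N8 sheds 140 L/s to N12, N16: 70 each.
    N12: 40+70 = 110 ≤ 120
    N16: 90+70 = 160 > 150
Round 2 — N16 seizes.
  N16 sheds 160 L/s to N26, N28: 80 each.
    N26: 30+80 = 110 ≤ 120
    N28: 60+80 = 140 > 110
Round 3 — N28 seizes.
  N28 sheds 140 L/s to N21, N3: 70 each.
    N21: 80+70 = 150 > 110
    N3: 20+70 = 90 ≤ 90
Round 4 — N21 seizes.
  N21 sheds 150 L/s to N12, N26: 75 each.
    N12: 110+75 = 185 > 120
    N26: 110+75 = 185 > 120
Round 5 — N12, N26 seize.
  N12 sheds 185 L/s: no online neighbours, lost.
  N26 sheds 185 L/s: no online neighbours, lost.
No further seizures.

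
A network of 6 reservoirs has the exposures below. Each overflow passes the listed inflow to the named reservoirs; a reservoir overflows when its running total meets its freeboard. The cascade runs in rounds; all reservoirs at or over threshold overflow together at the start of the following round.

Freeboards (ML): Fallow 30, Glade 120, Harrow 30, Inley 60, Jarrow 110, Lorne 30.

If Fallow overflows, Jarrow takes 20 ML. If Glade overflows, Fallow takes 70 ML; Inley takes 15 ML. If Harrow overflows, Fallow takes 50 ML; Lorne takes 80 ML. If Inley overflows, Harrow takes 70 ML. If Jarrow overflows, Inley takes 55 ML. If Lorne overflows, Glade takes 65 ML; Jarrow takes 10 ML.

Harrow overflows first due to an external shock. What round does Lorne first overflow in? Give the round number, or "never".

2

Round 1 — Harrow overflows (initial).
  Fallow: +50 → 50 ≥ 30
  Lorne: +80 → 80 ≥ 30
Round 2 — Fallow, Lorne overflow.
  Glade: +65 → 65 < 120
  Jarrow: +20+10 → 30 < 110
No further overflows.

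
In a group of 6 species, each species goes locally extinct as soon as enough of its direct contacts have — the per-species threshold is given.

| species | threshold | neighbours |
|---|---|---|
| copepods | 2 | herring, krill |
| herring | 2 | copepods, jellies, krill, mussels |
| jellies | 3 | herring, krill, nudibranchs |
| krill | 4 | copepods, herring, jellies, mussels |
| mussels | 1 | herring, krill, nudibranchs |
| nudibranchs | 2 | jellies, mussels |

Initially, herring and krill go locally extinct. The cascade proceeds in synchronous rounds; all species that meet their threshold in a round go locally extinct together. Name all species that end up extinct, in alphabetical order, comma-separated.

copepods, herring, krill, mussels

Round 1 — herring, krill go locally extinct (initial).
Round 2 — checking thresholds:
  copepods: 2 of 2 neighbours ≥ 2, goes locally extinct.
  jellies: 2 of 3 neighbours < 3, holds.
  mussels: 2 of 3 neighbours ≥ 1, goes locally extinct.
Round 3 — no new extinctions; cascade stops.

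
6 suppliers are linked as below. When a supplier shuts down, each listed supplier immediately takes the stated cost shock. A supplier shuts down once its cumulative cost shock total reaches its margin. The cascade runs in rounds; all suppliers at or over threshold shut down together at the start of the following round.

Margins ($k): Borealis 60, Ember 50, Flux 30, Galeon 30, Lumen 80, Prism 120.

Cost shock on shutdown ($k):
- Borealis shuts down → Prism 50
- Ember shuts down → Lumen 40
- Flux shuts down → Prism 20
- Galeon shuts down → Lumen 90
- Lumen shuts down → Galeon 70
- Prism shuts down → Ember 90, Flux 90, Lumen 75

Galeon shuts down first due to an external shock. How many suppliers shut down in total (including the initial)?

Round 1 — Galeon shuts down (initial).
  Lumen: +90 → 90 ≥ 80
Round 2 — Lumen shuts down.
No further shutdowns.

2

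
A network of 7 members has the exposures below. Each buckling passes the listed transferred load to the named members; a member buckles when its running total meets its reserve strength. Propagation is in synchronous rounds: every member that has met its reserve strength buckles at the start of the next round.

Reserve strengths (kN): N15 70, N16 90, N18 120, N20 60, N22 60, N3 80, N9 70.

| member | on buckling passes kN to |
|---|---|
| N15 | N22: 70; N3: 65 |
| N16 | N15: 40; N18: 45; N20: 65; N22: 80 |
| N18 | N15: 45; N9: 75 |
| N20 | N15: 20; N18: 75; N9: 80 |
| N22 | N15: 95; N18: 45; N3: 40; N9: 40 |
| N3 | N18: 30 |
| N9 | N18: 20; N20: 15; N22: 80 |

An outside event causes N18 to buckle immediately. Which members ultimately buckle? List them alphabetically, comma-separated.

Round 1 — N18 buckles (initial).
  N15: +45 → 45 < 70
  N9: +75 → 75 ≥ 70
Round 2 — N9 buckles.
  N20: +15 → 15 < 60
  N22: +80 → 80 ≥ 60
Round 3 — N22 buckles.
  N15: +95 → 140 ≥ 70
  N3: +40 → 40 < 80
Round 4 — N15 buckles.
  N3: +65 → 105 ≥ 80
Round 5 — N3 buckles.
No further bucklings.

N15, N18, N22, N3, N9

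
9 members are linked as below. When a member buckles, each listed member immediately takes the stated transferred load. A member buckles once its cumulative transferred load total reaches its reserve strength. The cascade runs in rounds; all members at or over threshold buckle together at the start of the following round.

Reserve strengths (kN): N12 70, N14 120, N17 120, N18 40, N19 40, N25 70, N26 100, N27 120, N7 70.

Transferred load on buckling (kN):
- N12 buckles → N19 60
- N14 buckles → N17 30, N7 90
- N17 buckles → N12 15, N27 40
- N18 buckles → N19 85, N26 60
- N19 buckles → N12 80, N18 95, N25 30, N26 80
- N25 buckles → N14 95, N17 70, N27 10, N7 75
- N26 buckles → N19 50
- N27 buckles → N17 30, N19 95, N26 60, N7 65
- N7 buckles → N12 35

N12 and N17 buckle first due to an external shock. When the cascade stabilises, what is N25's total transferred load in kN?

Round 1 — N12, N17 buckle (initial).
  N19: +60 → 60 ≥ 40
  N27: +40 → 40 < 120
Round 2 — N19 buckles.
  N18: +95 → 95 ≥ 40
  N25: +30 → 30 < 70
  N26: +80 → 80 < 100
Round 3 — N18 buckles.
  N26: +60 → 140 ≥ 100
Round 4 — N26 buckles.
No further bucklings.

30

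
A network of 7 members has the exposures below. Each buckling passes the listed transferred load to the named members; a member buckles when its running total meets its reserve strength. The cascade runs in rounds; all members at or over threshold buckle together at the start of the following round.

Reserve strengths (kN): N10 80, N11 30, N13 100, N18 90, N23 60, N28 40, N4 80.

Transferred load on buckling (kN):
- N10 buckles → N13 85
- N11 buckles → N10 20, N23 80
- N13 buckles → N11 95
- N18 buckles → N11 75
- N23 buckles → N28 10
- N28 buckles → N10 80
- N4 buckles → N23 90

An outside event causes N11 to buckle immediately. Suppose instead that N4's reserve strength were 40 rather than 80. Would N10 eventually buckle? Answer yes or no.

no

With N4's reserve strength at 40:
Round 1 — N11 buckles (initial).
  N10: +20 → 20 < 80
  N23: +80 → 80 ≥ 60
Round 2 — N23 buckles.
  N28: +10 → 10 < 40
No further bucklings.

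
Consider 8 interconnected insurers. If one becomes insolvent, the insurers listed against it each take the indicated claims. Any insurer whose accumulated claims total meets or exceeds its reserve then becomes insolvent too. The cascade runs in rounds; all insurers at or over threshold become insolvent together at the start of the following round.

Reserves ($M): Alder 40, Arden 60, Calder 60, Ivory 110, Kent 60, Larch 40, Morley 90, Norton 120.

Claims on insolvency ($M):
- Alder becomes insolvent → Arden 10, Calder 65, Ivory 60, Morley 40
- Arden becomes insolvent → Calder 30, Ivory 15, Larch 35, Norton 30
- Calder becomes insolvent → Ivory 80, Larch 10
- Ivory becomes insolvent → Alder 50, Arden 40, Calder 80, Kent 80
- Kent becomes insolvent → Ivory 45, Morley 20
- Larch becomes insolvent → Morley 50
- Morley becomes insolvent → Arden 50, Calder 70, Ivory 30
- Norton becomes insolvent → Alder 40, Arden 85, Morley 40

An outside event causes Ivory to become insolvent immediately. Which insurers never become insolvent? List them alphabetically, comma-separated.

Round 1 — Ivory becomes insolvent (initial).
  Alder: +50 → 50 ≥ 40
  Arden: +40 → 40 < 60
  Calder: +80 → 80 ≥ 60
  Kent: +80 → 80 ≥ 60
Round 2 — Alder, Calder, Kent become insolvent.
  Arden: +10 → 50 < 60
  Larch: +10 → 10 < 40
  Morley: +40+20 → 60 < 90
No further insolvencies.

Arden, Larch, Morley, Norton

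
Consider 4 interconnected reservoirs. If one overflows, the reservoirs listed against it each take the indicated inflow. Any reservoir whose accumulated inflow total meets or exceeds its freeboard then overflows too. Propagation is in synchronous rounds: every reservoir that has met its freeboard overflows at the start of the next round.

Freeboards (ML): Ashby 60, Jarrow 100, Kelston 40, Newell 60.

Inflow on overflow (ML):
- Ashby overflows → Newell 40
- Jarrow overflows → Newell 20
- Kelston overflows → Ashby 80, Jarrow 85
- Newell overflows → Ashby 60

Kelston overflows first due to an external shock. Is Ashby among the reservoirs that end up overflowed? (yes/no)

yes

Round 1 — Kelston overflows (initial).
  Ashby: +80 → 80 ≥ 60
  Jarrow: +85 → 85 < 100
Round 2 — Ashby overflows.
  Newell: +40 → 40 < 60
No further overflows.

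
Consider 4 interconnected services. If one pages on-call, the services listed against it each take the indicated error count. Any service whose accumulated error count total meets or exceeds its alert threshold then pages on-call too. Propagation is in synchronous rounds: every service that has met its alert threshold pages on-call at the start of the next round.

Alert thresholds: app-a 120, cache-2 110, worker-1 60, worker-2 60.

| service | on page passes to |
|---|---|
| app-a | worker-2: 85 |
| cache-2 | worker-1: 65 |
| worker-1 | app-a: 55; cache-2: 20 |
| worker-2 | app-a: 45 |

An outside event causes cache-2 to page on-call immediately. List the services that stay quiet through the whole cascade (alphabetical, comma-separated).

app-a, worker-2

Round 1 — cache-2 pages on-call (initial).
  worker-1: +65 → 65 ≥ 60
Round 2 — worker-1 pages on-call.
  app-a: +55 → 55 < 120
No further pages.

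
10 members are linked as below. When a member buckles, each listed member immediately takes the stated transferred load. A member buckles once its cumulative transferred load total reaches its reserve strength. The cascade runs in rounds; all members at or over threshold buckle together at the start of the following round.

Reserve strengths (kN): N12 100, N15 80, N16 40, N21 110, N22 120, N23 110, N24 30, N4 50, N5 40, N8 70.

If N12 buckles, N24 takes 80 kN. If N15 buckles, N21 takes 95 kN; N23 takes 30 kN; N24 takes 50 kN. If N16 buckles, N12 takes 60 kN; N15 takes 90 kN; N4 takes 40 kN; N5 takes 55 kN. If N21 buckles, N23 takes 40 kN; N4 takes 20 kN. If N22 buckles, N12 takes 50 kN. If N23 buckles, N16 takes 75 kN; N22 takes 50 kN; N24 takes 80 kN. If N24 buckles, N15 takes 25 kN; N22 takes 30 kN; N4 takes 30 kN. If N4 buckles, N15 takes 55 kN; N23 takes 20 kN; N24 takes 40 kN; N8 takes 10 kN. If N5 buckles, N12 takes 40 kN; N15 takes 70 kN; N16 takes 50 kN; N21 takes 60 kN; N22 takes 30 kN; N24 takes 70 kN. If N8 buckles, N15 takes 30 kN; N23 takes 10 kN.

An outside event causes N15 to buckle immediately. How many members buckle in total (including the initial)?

2

Round 1 — N15 buckles (initial).
  N21: +95 → 95 < 110
  N23: +30 → 30 < 110
  N24: +50 → 50 ≥ 30
Round 2 — N24 buckles.
  N22: +30 → 30 < 120
  N4: +30 → 30 < 50
No further bucklings.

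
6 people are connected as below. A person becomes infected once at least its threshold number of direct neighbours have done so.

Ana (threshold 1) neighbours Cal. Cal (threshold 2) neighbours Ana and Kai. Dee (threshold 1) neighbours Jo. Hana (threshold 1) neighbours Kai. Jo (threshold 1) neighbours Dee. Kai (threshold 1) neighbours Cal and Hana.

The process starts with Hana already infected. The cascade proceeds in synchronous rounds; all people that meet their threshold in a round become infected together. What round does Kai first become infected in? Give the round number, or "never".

Round 1 — Hana becomes infected (initial).
Round 2 — checking thresholds:
  Kai: 1 of 2 neighbours ≥ 1, becomes infected.
Round 3 — no new infections; cascade stops.

2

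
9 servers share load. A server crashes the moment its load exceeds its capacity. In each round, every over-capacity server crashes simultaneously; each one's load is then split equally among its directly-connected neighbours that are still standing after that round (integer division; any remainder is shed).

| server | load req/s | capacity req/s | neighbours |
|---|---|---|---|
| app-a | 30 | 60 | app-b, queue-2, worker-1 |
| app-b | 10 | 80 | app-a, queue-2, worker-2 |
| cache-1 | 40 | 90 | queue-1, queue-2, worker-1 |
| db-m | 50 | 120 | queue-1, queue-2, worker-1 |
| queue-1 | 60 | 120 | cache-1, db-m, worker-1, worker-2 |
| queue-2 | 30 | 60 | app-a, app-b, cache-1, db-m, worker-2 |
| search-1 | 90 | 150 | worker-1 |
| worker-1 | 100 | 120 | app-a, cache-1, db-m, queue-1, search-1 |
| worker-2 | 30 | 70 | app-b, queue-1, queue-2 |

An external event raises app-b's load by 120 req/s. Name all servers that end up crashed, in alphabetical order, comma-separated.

app-a, app-b, cache-1, db-m, queue-1, queue-2, worker-1, worker-2

Round 1 — app-b at 130 > 80. app-b crashes.
  app-b sheds 130 req/s to app-a, queue-2, worker-2: 43 each (1 lost).
    app-a: 30+43 = 73 > 60
    queue-2: 30+43 = 73 > 60
    worker-2: 30+43 = 73 > 70
Round 2 — app-a, queue-2, worker-2 crash.
  app-a sheds 73 req/s to worker-1: 73 each.
    worker-1: 100+73 = 173 > 120
  queue-2 sheds 73 req/s to cache-1, db-m: 36 each (1 lost).
    cache-1: 40+36 = 76 ≤ 90
    db-m: 50+36 = 86 ≤ 120
  worker-2 sheds 73 req/s to queue-1: 73 each.
    queue-1: 60+73 = 133 > 120
Round 3 — queue-1, worker-1 crash.
  queue-1 sheds 133 req/s to cache-1, db-m: 66 each (1 lost).
    cache-1: 76+66 = 142 > 90
    db-m: 86+66 = 152 > 120
  worker-1 sheds 173 req/s to cache-1, db-m, search-1: 57 each (2 lost).
    cache-1: 142+57 = 199 > 90
    db-m: 152+57 = 209 > 120
    search-1: 90+57 = 147 ≤ 150
Round 4 — cache-1, db-m crash.
  cache-1 sheds 199 req/s: no online neighbours, lost.
  db-m sheds 209 req/s: no online neighbours, lost.
No further crashes.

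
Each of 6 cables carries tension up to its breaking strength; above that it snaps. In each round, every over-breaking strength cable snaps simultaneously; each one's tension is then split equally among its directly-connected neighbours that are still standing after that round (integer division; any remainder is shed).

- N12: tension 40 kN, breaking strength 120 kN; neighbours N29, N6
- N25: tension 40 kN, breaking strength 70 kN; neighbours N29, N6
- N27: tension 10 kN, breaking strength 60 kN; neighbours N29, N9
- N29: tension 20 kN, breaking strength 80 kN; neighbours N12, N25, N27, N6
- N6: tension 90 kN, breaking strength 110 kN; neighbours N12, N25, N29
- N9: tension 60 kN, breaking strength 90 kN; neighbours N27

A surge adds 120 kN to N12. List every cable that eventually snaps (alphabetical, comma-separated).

N12, N25, N29, N6

Round 1 — N12 at 160 > 120. N12 snaps.
  N12 sheds 160 kN to N29, N6: 80 each.
    N29: 20+80 = 100 > 80
    N6: 90+80 = 170 > 110
Round 2 — N29, N6 snap.
  N29 sheds 100 kN to N25, N27: 50 each.
    N25: 40+50 = 90 > 70
    N27: 10+50 = 60 ≤ 60
  N6 sheds 170 kN to N25: 170 each.
    N25: 90+170 = 260 > 70
Round 3 — N25 snaps.
  N25 sheds 260 kN: no online neighbours, lost.
No further breaks.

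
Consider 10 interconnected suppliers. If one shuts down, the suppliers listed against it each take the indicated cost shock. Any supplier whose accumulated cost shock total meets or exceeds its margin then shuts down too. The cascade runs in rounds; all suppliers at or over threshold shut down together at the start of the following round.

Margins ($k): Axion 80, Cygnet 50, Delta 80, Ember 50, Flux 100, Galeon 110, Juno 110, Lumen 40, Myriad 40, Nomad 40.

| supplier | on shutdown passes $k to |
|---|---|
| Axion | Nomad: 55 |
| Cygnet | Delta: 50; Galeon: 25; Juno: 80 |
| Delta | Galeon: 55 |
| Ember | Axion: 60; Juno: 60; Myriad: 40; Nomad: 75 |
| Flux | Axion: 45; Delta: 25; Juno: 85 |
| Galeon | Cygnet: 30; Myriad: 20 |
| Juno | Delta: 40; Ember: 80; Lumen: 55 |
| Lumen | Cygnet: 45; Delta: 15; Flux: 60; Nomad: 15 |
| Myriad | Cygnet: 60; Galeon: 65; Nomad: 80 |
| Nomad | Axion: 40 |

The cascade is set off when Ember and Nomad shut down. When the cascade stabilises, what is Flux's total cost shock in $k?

Round 1 — Ember, Nomad shut down (initial).
  Axion: +60+40 → 100 ≥ 80
  Juno: +60 → 60 < 110
  Myriad: +40 → 40 ≥ 40
Round 2 — Axion, Myriad shut down.
  Cygnet: +60 → 60 ≥ 50
  Galeon: +65 → 65 < 110
Round 3 — Cygnet shuts down.
  Delta: +50 → 50 < 80
  Galeon: +25 → 90 < 110
  Juno: +80 → 140 ≥ 110
Round 4 — Juno shuts down.
  Delta: +40 → 90 ≥ 80
  Lumen: +55 → 55 ≥ 40
Round 5 — Delta, Lumen shut down.
  Flux: +60 → 60 < 100
  Galeon: +55 → 145 ≥ 110
Round 6 — Galeon shuts down.
No further shutdowns.

60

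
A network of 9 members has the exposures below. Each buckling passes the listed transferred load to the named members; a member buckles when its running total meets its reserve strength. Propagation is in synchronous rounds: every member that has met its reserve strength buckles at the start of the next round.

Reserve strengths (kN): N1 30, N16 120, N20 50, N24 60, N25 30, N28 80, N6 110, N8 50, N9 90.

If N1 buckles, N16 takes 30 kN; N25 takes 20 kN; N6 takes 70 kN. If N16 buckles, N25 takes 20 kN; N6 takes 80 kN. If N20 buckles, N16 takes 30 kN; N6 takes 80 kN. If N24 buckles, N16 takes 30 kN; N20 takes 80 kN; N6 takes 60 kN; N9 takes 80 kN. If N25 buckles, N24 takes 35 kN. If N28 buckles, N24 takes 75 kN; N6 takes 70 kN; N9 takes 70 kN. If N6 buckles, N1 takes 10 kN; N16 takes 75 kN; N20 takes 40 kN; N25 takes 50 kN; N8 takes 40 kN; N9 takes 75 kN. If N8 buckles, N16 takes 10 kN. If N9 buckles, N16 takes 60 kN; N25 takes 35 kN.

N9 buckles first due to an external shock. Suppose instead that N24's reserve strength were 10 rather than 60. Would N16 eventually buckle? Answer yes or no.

With N24's reserve strength at 10:
Round 1 — N9 buckles (initial).
  N16: +60 → 60 < 120
  N25: +35 → 35 ≥ 30
Round 2 — N25 buckles.
  N24: +35 → 35 ≥ 10
Round 3 — N24 buckles.
  N16: +30 → 90 < 120
  N20: +80 → 80 ≥ 50
  N6: +60 → 60 < 110
Round 4 — N20 buckles.
  N16: +30 → 120 ≥ 120
  N6: +80 → 140 ≥ 110
Round 5 — N16, N6 buckle.
  N1: +10 → 10 < 30
  N8: +40 → 40 < 50
No further bucklings.

yes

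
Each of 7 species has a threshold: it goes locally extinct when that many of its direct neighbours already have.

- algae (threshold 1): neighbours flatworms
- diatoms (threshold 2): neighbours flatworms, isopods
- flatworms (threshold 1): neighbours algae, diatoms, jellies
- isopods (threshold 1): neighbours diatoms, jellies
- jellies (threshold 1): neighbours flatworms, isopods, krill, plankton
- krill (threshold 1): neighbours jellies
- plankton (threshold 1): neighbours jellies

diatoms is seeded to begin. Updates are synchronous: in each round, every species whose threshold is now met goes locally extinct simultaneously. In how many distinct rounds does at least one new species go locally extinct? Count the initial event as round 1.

4

Round 1 — diatoms goes locally extinct (initial).
Round 2 — checking thresholds:
  flatworms: 1 of 3 neighbours ≥ 1, goes locally extinct.
  isopods: 1 of 2 neighbours ≥ 1, goes locally extinct.
Round 3 — checking thresholds:
  algae: 1 of 1 neighbours ≥ 1, goes locally extinct.
  jellies: 2 of 4 neighbours ≥ 1, goes locally extinct.
Round 4 — checking thresholds:
  krill: 1 of 1 neighbours ≥ 1, goes locally extinct.
  plankton: 1 of 1 neighbours ≥ 1, goes locally extinct.
Round 5 — no new extinctions; cascade stops.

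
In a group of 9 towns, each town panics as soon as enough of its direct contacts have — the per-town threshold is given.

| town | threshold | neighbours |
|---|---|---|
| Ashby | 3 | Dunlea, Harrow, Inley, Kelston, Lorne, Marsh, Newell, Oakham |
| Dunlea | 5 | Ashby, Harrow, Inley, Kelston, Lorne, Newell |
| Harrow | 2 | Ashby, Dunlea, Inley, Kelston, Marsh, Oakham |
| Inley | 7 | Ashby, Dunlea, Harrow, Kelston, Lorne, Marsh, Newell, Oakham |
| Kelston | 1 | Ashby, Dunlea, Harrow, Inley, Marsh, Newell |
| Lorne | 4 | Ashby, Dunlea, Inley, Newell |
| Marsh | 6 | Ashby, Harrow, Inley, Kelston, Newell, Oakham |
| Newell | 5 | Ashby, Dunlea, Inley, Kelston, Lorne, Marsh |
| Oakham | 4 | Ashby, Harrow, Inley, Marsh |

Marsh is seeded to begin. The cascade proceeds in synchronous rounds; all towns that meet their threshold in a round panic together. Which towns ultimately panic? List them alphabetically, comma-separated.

Round 1 — Marsh panics (initial).
Round 2 — checking thresholds:
  Ashby: 1 of 8 neighbours < 3, below threshold.
  Harrow: 1 of 6 neighbours < 2, below threshold.
  Inley: 1 of 8 neighbours < 7, below threshold.
  Kelston: 1 of 6 neighbours ≥ 1, panics.
  Newell: 1 of 6 neighbours < 5, below threshold.
  Oakham: 1 of 4 neighbours < 4, below threshold.
Round 3 — checking thresholds:
  Ashby: 2 of 8 neighbours < 3, below threshold.
  Dunlea: 1 of 6 neighbours < 5, below threshold.
  Harrow: 2 of 6 neighbours ≥ 2, panics.
  Inley: 2 of 8 neighbours < 7, below threshold.
  Newell: 2 of 6 neighbours < 5, below threshold.
  Oakham: 1 of 4 neighbours < 4, below threshold.
Round 4 — checking thresholds:
  Ashby: 3 of 8 neighbours ≥ 3, panics.
  Dunlea: 2 of 6 neighbours < 5, below threshold.
  Inley: 3 of 8 neighbours < 7, below threshold.
  Newell: 2 of 6 neighbours < 5, below threshold.
  Oakham: 2 of 4 neighbours < 4, below threshold.
Round 5 — no new panics; cascade stops.

Ashby, Harrow, Kelston, Marsh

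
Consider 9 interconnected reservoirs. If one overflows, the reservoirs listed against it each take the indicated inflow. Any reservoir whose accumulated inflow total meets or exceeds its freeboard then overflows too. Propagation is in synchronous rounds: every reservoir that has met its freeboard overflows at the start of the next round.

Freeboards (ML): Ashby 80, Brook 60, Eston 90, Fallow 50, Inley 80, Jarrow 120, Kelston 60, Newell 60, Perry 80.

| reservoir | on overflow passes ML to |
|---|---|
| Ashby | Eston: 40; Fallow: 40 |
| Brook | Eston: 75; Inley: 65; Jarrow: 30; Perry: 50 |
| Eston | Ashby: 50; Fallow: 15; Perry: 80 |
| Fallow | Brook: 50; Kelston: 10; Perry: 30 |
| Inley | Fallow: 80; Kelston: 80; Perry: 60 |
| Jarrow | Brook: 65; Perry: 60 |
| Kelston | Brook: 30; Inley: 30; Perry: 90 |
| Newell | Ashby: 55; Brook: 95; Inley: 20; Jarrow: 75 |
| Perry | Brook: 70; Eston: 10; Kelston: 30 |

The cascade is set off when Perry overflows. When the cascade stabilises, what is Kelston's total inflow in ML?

Round 1 — Perry overflows (initial).
  Brook: +70 → 70 ≥ 60
  Eston: +10 → 10 < 90
  Kelston: +30 → 30 < 60
Round 2 — Brook overflows.
  Eston: +75 → 85 < 90
  Inley: +65 → 65 < 80
  Jarrow: +30 → 30 < 120
No further overflows.

30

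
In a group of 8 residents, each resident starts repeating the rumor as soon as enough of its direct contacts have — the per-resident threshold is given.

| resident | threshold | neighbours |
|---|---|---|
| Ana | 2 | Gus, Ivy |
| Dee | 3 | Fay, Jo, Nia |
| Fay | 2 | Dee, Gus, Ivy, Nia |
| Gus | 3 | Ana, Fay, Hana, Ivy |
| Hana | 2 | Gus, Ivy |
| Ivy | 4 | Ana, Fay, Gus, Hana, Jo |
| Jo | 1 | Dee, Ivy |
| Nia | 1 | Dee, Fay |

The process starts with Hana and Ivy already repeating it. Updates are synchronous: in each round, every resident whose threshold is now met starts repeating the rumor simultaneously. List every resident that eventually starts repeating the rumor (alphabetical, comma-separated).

Hana, Ivy, Jo

Round 1 — Hana, Ivy start repeating the rumor (initial).
Round 2 — checking thresholds:
  Ana: 1 of 2 neighbours < 2, not yet.
  Fay: 1 of 4 neighbours < 2, not yet.
  Gus: 2 of 4 neighbours < 3, not yet.
  Jo: 1 of 2 neighbours ≥ 1, starts repeating the rumor.
Round 3 — no new spreads; cascade stops.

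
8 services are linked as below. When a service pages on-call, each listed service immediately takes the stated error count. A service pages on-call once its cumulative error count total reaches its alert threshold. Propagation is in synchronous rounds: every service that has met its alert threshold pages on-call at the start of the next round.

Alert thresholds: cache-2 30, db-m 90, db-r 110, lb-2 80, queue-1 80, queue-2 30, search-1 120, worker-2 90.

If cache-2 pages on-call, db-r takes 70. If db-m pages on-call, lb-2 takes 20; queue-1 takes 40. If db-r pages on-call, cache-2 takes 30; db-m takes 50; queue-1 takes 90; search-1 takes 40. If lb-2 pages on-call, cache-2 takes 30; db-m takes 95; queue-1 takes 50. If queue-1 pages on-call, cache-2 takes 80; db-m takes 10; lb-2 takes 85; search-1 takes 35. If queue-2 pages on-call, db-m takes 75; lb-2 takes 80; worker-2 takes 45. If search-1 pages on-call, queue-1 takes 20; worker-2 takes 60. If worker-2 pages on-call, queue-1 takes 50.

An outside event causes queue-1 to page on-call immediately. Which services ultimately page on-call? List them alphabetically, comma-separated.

Round 1 — queue-1 pages on-call (initial).
  cache-2: +80 → 80 ≥ 30
  db-m: +10 → 10 < 90
  lb-2: +85 → 85 ≥ 80
  search-1: +35 → 35 < 120
Round 2 — cache-2, lb-2 page on-call.
  db-m: +95 → 105 ≥ 90
  db-r: +70 → 70 < 110
Round 3 — db-m pages on-call.
No further pages.

cache-2, db-m, lb-2, queue-1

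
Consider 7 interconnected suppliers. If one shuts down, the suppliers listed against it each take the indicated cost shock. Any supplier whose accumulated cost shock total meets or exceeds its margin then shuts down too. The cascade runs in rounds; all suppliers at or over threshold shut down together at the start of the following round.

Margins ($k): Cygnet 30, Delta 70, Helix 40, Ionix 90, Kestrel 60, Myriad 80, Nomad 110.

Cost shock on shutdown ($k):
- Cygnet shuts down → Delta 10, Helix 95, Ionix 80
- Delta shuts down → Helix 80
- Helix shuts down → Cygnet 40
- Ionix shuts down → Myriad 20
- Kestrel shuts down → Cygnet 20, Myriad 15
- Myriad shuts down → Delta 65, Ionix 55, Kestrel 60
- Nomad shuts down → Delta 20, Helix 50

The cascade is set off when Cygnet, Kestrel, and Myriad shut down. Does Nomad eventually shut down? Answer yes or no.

Round 1 — Cygnet, Kestrel, Myriad shut down (initial).
  Delta: +10+65 → 75 ≥ 70
  Helix: +95 → 95 ≥ 40
  Ionix: +80+55 → 135 ≥ 90
Round 2 — Delta, Helix, Ionix shut down.
No further shutdowns.

no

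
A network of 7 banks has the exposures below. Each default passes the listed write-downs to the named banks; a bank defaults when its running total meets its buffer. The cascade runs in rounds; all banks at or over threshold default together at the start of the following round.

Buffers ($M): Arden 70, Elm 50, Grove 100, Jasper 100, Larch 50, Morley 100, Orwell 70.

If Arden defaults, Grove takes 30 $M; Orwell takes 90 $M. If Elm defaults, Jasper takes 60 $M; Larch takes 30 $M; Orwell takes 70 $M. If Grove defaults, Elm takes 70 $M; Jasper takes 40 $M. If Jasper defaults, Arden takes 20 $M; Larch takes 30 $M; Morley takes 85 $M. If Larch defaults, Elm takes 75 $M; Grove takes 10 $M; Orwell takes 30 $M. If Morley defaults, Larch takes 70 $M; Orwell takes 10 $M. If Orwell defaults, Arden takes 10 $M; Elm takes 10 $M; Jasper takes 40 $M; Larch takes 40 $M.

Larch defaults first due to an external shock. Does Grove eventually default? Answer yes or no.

no

Round 1 — Larch defaults (initial).
  Elm: +75 → 75 ≥ 50
  Grove: +10 → 10 < 100
  Orwell: +30 → 30 < 70
Round 2 — Elm defaults.
  Jasper: +60 → 60 < 100
  Orwell: +70 → 100 ≥ 70
Round 3 — Orwell defaults.
  Arden: +10 → 10 < 70
  Jasper: +40 → 100 ≥ 100
Round 4 — Jasper defaults.
  Arden: +20 → 30 < 70
  Morley: +85 → 85 < 100
No further defaults.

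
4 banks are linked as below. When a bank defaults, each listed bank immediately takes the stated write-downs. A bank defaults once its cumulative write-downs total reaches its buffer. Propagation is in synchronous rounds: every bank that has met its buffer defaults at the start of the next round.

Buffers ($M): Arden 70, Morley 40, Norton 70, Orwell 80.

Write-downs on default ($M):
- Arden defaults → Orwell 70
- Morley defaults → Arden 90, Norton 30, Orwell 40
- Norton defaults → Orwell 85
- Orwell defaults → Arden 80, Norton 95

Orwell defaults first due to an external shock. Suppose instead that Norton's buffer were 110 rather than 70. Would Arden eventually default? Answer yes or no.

yes

With Norton's buffer at 110:
Round 1 — Orwell defaults (initial).
  Arden: +80 → 80 ≥ 70
  Norton: +95 → 95 < 110
Round 2 — Arden defaults.
No further defaults.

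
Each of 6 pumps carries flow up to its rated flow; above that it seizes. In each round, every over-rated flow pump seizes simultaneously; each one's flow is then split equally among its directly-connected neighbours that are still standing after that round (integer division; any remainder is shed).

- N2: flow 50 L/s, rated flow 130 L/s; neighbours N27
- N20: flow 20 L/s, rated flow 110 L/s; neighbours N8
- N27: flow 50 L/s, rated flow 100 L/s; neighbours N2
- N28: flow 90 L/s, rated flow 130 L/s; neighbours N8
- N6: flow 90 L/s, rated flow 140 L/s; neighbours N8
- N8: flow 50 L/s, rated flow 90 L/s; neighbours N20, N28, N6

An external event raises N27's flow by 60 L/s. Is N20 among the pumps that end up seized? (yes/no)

Round 1 — N27 at 110 > 100. N27 seizes.
  N27 sheds 110 L/s to N2: 110 each.
    N2: 50+110 = 160 > 130
Round 2 — N2 seizes.
  N2 sheds 160 L/s: no online neighbours, lost.
No further seizures.

no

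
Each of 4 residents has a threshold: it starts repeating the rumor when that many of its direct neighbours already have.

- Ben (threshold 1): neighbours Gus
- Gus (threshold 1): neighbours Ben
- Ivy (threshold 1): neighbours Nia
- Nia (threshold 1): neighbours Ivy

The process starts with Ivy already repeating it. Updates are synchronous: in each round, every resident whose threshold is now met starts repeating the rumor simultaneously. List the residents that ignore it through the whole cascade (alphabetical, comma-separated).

Ben, Gus

Round 1 — Ivy starts repeating the rumor (initial).
Round 2 — checking thresholds:
  Nia: 1 of 1 neighbours ≥ 1, starts repeating the rumor.
Round 3 — no new spreads; cascade stops.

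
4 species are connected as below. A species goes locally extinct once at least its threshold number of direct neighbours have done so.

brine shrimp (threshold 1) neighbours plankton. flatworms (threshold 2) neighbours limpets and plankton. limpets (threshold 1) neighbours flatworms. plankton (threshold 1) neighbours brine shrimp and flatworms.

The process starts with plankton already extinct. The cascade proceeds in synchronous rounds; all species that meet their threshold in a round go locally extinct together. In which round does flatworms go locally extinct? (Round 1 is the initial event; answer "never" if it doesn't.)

Round 1 — plankton goes locally extinct (initial).
Round 2 — checking thresholds:
  brine shrimp: 1 of 1 neighbours ≥ 1, goes locally extinct.
  flatworms: 1 of 2 neighbours < 2, below threshold.
Round 3 — no new extinctions; cascade stops.

never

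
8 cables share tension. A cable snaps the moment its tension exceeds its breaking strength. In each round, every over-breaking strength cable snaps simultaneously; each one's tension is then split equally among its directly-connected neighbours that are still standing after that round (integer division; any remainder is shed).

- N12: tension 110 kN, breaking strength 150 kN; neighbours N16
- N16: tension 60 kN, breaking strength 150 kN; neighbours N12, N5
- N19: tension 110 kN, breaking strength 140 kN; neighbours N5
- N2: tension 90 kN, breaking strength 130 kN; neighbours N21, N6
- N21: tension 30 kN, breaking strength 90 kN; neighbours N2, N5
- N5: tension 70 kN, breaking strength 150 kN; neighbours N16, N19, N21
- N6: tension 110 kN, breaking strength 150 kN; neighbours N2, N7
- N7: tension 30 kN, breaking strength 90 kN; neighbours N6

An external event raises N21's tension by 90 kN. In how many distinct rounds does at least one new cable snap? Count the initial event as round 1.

4

Round 1 — N21 at 120 > 90. N21 snaps.
  N21 sheds 120 kN to N2, N5: 60 each.
    N2: 90+60 = 150 > 130
    N5: 70+60 = 130 ≤ 150
Round 2 — N2 snaps.
  N2 sheds 150 kN to N6: 150 each.
    N6: 110+150 = 260 > 150
Round 3 — N6 snaps.
  N6 sheds 260 kN to N7: 260 each.
    N7: 30+260 = 290 > 90
Round 4 — N7 snaps.
  N7 sheds 290 kN: no online neighbours, lost.
No further breaks.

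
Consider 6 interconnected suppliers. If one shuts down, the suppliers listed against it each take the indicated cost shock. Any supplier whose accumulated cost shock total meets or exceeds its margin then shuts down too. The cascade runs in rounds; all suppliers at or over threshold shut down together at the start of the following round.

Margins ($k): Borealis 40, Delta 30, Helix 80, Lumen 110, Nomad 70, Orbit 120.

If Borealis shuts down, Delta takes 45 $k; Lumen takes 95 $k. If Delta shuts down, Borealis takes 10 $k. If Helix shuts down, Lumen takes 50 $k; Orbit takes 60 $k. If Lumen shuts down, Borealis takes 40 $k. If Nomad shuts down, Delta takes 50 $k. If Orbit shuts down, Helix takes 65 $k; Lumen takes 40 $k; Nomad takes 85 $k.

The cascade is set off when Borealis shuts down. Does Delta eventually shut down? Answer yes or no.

Round 1 — Borealis shuts down (initial).
  Delta: +45 → 45 ≥ 30
  Lumen: +95 → 95 < 110
Round 2 — Delta shuts down.
No further shutdowns.

yes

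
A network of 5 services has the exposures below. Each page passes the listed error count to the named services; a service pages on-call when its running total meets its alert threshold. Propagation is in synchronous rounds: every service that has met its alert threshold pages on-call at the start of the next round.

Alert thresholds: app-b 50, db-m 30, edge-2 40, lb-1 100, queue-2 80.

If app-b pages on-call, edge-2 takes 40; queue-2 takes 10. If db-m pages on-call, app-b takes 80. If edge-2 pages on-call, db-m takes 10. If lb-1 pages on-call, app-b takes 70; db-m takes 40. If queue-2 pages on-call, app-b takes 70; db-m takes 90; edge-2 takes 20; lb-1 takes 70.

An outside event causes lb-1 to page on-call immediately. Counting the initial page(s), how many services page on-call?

4

Round 1 — lb-1 pages on-call (initial).
  app-b: +70 → 70 ≥ 50
  db-m: +40 → 40 ≥ 30
Round 2 — app-b, db-m page on-call.
  edge-2: +40 → 40 ≥ 40
  queue-2: +10 → 10 < 80
Round 3 — edge-2 pages on-call.
No further pages.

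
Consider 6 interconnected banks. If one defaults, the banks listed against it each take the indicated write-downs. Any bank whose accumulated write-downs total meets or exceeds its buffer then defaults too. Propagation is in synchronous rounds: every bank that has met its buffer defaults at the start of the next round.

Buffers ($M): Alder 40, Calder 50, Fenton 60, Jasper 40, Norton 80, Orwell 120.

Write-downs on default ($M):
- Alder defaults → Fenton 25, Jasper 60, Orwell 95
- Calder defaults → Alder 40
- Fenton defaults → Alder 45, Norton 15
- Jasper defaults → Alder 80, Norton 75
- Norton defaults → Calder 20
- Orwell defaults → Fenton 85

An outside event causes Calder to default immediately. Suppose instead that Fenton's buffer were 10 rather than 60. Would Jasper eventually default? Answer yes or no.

yes

With Fenton's buffer at 10:
Round 1 — Calder defaults (initial).
  Alder: +40 → 40 ≥ 40
Round 2 — Alder defaults.
  Fenton: +25 → 25 ≥ 10
  Jasper: +60 → 60 ≥ 40
  Orwell: +95 → 95 < 120
Round 3 — Fenton, Jasper default.
  Norton: +15+75 → 90 ≥ 80
Round 4 — Norton defaults.
No further defaults.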